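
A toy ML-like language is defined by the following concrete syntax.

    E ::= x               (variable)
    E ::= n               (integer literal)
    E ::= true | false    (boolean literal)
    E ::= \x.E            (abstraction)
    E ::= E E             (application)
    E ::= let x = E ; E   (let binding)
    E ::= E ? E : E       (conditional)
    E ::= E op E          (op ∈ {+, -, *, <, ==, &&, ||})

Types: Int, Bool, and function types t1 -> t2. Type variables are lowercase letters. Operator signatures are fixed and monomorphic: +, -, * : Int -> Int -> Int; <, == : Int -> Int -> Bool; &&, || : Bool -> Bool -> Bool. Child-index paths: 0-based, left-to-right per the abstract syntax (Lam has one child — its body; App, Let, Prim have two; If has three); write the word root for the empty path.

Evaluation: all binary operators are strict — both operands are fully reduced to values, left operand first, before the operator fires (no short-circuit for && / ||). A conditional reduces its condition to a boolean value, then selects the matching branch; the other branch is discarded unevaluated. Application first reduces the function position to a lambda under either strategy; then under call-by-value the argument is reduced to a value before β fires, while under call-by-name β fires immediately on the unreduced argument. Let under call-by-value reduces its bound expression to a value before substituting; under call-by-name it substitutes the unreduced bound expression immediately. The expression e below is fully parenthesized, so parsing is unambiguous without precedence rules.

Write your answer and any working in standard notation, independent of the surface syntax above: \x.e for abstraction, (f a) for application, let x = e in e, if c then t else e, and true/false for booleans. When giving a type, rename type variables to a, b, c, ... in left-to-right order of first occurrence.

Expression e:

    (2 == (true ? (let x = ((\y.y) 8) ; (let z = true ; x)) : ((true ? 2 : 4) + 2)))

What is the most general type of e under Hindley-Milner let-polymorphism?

Answer: Bool

Trace:
  unify Int ~ Int
  unify Bool ~ Bool
y : a
\y._ : a -> a
  unify a -> a ~ Int -> b
  unify a ~ Int
  unify Int ~ b
_ _ : Int
let x : Int
let z : Bool
x : Int
  unify Bool ~ Bool
  unify Int ~ Int
  unify Int ~ Int
  unify Int ~ Int
  unify Int ~ Int
  unify Int ~ Int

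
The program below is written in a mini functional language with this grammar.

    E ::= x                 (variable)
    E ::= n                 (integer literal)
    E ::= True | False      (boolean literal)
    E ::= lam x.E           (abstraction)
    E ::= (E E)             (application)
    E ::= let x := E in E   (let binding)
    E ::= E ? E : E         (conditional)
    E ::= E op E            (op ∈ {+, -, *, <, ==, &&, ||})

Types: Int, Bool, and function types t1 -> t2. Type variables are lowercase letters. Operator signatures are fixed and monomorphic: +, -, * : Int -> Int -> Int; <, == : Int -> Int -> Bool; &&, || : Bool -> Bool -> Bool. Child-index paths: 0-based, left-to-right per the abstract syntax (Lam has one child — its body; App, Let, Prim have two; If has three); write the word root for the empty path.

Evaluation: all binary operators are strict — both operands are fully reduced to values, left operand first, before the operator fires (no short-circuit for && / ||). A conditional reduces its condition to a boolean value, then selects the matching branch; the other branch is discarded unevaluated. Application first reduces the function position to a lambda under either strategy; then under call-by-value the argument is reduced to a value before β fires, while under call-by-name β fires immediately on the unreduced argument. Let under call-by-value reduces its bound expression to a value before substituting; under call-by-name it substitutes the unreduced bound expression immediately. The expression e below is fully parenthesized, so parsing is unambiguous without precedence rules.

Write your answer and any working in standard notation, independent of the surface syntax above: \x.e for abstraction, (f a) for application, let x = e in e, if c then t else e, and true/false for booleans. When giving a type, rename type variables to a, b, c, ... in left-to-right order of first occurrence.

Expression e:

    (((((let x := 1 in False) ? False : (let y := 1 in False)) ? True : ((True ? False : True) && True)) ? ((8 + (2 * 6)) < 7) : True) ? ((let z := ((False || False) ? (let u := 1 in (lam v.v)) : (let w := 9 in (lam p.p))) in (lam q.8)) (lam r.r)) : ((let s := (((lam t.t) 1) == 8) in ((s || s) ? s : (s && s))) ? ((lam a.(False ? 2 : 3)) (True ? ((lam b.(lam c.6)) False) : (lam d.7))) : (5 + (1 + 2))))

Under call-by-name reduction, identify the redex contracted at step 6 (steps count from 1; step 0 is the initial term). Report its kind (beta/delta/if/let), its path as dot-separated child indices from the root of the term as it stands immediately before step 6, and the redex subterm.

Answer: delta at 0.0 : (false && true)

Derivation:
step 0: (if (if (if (if (let x = 1 in false) then false else (let y = 1 in false)) then true else ((if true then false else true) && true)) then ((8 + (2 * 6)) < 7) else true) then ((let z = (if (false || false) then (let u = 1 in (\v.v)) else (let w = 9 in (\p.p))) in (\q.8)) (\r.r)) else (if (let s = (((\t.t) 1) == 8) in (if (s || s) then s else (s && s))) then ((\a.(if false then 2 else 3)) (if true then ((\b.(\c.6)) false) else (\d.7))) else (5 + (1 + 2))))
step 1: [let@0.0.0.0] (if (if (if (if false then false else (let y = 1 in false)) then true else ((if true then false else true) && true)) then ((8 + (2 * 6)) < 7) else true) then ((let z = (if (false || false) then (let u = 1 in (\v.v)) else (let w = 9 in (\p.p))) in (\q.8)) (\r.r)) else (if (let s = (((\t.t) 1) == 8) in (if (s || s) then s else (s && s))) then ((\a.(if false then 2 else 3)) (if true then ((\b.(\c.6)) false) else (\d.7))) else (5 + (1 + 2))))
step 2: [if@0.0.0] (if (if (if (let y = 1 in false) then true else ((if true then false else true) && true)) then ((8 + (2 * 6)) < 7) else true) then ((let z = (if (false || false) then (let u = 1 in (\v.v)) else (let w = 9 in (\p.p))) in (\q.8)) (\r.r)) else (if (let s = (((\t.t) 1) == 8) in (if (s || s) then s else (s && s))) then ((\a.(if false then 2 else 3)) (if true then ((\b.(\c.6)) false) else (\d.7))) else (5 + (1 + 2))))
step 3: [let@0.0.0] (if (if (if false then true else ((if true then false else true) && true)) then ((8 + (2 * 6)) < 7) else true) then ((let z = (if (false || false) then (let u = 1 in (\v.v)) else (let w = 9 in (\p.p))) in (\q.8)) (\r.r)) else (if (let s = (((\t.t) 1) == 8) in (if (s || s) then s else (s && s))) then ((\a.(if false then 2 else 3)) (if true then ((\b.(\c.6)) false) else (\d.7))) else (5 + (1 + 2))))
step 4: [if@0.0] (if (if ((if true then false else true) && true) then ((8 + (2 * 6)) < 7) else true) then ((let z = (if (false || false) then (let u = 1 in (\v.v)) else (let w = 9 in (\p.p))) in (\q.8)) (\r.r)) else (if (let s = (((\t.t) 1) == 8) in (if (s || s) then s else (s && s))) then ((\a.(if false then 2 else 3)) (if true then ((\b.(\c.6)) false) else (\d.7))) else (5 + (1 + 2))))
step 5: [if@0.0.0] (if (if (false && true) then ((8 + (2 * 6)) < 7) else true) then ((let z = (if (false || false) then (let u = 1 in (\v.v)) else (let w = 9 in (\p.p))) in (\q.8)) (\r.r)) else (if (let s = (((\t.t) 1) == 8) in (if (s || s) then s else (s && s))) then ((\a.(if false then 2 else 3)) (if true then ((\b.(\c.6)) false) else (\d.7))) else (5 + (1 + 2))))
step 6: [delta@0.0] (if (if false then ((8 + (2 * 6)) < 7) else true) then ((let z = (if (false || false) then (let u = 1 in (\v.v)) else (let w = 9 in (\p.p))) in (\q.8)) (\r.r)) else (if (let s = (((\t.t) 1) == 8) in (if (s || s) then s else (s && s))) then ((\a.(if false then 2 else 3)) (if true then ((\b.(\c.6)) false) else (\d.7))) else (5 + (1 + 2))))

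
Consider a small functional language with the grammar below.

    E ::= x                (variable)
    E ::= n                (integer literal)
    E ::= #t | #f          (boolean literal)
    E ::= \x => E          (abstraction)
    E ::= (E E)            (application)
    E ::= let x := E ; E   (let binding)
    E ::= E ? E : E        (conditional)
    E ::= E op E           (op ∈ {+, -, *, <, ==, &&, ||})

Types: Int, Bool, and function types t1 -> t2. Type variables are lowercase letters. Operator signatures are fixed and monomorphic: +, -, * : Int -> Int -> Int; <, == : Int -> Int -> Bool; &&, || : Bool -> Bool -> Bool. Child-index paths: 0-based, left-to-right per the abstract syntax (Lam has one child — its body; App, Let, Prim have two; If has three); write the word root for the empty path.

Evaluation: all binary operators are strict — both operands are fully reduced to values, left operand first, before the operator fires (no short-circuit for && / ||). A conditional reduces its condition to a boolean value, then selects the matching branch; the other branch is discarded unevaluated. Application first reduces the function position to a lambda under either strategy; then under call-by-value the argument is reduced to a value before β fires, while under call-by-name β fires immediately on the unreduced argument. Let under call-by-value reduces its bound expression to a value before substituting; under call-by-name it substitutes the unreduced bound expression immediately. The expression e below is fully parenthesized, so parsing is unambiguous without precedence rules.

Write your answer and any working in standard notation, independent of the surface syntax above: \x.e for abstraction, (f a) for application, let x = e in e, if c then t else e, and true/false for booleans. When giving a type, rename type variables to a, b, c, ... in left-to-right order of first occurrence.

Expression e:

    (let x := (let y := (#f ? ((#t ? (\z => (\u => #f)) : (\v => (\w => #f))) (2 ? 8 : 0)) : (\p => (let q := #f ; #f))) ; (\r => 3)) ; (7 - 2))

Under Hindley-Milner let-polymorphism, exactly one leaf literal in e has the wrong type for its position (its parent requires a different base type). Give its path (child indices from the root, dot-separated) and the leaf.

Derivation:
  unify Bool ~ Bool
  unify Bool ~ Bool
\u._ : b -> Bool
\z._ : a -> b -> Bool
\w._ : d -> Bool
\v._ : c -> d -> Bool
  unify a -> b -> Bool ~ c -> d -> Bool
  unify a ~ c
  unify b -> Bool ~ d -> Bool
  unify b ~ d
  unify Bool ~ Bool
  unify Int ~ Bool
  FAIL: mismatch Int ~ Bool

Answer: 0.0.1.1.0 : 2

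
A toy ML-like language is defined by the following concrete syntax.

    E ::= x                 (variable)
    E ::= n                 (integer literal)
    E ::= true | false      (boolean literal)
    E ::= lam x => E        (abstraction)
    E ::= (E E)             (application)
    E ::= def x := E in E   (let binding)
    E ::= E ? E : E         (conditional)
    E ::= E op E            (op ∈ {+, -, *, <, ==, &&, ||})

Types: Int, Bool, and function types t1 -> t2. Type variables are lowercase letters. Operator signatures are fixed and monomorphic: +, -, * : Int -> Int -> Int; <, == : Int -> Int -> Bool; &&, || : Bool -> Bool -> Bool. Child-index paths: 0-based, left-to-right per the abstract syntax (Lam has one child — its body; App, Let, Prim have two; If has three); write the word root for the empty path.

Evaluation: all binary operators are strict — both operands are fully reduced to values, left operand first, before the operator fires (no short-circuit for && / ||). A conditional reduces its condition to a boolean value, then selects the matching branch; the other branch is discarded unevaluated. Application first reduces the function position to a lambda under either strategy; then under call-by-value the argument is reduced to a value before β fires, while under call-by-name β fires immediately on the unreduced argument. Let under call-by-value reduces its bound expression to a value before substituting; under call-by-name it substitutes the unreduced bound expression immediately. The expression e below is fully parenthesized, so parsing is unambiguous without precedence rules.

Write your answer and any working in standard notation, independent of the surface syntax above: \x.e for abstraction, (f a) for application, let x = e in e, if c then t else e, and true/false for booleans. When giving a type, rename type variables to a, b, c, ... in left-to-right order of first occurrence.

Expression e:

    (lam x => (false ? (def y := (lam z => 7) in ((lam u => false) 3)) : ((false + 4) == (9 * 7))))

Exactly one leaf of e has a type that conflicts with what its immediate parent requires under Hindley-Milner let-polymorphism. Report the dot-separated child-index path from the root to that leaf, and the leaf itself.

Trace:
  unify Bool ~ Bool
\z._ : b -> Int
let y : forall. b -> Int
\u._ : c -> Bool
  unify c -> Bool ~ Int -> d
  unify c ~ Int
  unify Bool ~ d
_ _ : Bool
  unify Bool ~ Int
  FAIL: mismatch Bool ~ Int

Answer: 0.2.0.0 : false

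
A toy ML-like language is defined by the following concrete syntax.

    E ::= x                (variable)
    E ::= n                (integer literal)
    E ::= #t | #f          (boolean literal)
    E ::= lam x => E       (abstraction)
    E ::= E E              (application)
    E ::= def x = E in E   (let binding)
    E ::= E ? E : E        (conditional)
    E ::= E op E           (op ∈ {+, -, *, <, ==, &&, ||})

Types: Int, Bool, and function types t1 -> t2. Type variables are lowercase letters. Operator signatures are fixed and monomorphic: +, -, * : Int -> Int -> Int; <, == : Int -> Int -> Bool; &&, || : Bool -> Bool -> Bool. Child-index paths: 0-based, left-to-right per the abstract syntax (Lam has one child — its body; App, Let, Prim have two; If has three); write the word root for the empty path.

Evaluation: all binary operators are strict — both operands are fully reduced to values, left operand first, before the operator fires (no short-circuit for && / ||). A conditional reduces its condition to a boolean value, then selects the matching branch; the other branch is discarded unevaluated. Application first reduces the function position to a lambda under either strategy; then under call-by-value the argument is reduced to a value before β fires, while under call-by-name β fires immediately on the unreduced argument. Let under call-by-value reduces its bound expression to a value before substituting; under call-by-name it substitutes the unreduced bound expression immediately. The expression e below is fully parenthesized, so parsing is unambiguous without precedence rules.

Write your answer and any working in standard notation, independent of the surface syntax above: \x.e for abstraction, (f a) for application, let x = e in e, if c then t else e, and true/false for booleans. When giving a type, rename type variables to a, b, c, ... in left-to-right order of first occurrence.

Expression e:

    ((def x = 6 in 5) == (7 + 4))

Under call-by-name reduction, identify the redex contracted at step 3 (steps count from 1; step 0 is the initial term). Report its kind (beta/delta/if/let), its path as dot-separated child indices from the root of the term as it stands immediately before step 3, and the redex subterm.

Answer: delta at root : (5 == 11)

Working:
step 0: ((let x = 6 in 5) == (7 + 4))
step 1: [let@0] (5 == (7 + 4))
step 2: [delta@1] (5 == 11)
step 3: [delta@root] false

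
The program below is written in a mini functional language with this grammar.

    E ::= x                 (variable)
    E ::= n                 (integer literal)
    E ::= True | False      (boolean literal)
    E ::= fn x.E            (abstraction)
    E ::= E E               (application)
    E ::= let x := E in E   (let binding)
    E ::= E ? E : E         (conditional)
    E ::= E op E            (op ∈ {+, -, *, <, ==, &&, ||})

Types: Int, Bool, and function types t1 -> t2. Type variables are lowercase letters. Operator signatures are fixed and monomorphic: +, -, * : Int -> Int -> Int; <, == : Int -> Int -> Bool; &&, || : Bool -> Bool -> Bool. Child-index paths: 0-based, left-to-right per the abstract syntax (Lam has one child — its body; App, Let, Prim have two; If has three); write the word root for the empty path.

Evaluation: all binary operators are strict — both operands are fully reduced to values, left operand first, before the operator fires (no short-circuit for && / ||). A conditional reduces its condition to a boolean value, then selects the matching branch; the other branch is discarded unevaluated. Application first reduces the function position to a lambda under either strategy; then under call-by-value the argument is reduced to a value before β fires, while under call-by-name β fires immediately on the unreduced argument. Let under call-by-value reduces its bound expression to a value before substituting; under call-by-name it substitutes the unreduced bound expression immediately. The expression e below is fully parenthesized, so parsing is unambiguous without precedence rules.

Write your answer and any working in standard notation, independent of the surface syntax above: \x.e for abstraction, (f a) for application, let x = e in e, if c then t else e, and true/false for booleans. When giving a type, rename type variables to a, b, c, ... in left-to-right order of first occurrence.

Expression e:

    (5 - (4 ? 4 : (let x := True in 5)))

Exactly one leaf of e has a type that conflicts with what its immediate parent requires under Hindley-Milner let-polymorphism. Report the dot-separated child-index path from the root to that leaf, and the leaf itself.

Trace:
  unify Int ~ Int
  unify Int ~ Bool
  FAIL: mismatch Int ~ Bool

Answer: 1.0 : 4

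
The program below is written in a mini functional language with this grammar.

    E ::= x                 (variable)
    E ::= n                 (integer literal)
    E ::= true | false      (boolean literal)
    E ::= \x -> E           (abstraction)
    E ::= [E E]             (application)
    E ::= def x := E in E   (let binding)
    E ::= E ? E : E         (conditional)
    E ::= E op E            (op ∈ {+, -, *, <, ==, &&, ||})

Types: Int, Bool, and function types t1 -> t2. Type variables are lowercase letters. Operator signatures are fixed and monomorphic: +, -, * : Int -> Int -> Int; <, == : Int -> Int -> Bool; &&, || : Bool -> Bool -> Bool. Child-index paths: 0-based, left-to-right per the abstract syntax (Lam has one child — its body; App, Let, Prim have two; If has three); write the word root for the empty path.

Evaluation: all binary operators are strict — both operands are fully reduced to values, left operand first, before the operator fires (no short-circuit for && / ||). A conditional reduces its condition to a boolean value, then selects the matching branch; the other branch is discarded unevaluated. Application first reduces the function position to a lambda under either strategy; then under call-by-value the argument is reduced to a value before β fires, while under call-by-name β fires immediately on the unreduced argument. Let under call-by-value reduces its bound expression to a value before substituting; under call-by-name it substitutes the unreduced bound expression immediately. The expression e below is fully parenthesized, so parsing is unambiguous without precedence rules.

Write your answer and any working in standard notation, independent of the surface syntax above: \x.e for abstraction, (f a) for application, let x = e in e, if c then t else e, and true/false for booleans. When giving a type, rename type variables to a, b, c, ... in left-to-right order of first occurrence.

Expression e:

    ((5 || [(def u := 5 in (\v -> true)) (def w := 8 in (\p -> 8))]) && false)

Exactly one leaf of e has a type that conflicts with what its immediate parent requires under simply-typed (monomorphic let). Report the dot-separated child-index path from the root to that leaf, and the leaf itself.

Answer: 0.0 : 5

Derivation:
  unify Int ~ Bool
  FAIL: mismatch Int ~ Bool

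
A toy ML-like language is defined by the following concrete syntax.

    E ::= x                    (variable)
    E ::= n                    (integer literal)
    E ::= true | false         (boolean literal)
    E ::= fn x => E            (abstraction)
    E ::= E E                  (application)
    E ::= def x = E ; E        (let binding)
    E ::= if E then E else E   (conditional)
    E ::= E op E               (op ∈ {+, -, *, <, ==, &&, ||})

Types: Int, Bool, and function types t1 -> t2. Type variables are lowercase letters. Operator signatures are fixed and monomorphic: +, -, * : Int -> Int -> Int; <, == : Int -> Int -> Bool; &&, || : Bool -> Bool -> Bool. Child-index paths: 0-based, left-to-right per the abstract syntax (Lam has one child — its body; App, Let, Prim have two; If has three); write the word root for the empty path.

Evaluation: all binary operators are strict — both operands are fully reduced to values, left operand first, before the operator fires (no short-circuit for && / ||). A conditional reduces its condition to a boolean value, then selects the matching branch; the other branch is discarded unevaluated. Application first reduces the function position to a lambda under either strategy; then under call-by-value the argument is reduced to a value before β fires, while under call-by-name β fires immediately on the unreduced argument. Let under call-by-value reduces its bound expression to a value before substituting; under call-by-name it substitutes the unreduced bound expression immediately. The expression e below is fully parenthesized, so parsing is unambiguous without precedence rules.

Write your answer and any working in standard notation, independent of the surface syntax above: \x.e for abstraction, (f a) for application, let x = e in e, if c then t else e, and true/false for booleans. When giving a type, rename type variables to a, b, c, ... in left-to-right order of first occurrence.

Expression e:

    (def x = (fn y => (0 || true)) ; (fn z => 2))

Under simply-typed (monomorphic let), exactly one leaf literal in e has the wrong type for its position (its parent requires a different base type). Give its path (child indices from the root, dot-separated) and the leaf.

Working:
  unify Int ~ Bool
  FAIL: mismatch Int ~ Bool

Answer: 0.0.0 : 0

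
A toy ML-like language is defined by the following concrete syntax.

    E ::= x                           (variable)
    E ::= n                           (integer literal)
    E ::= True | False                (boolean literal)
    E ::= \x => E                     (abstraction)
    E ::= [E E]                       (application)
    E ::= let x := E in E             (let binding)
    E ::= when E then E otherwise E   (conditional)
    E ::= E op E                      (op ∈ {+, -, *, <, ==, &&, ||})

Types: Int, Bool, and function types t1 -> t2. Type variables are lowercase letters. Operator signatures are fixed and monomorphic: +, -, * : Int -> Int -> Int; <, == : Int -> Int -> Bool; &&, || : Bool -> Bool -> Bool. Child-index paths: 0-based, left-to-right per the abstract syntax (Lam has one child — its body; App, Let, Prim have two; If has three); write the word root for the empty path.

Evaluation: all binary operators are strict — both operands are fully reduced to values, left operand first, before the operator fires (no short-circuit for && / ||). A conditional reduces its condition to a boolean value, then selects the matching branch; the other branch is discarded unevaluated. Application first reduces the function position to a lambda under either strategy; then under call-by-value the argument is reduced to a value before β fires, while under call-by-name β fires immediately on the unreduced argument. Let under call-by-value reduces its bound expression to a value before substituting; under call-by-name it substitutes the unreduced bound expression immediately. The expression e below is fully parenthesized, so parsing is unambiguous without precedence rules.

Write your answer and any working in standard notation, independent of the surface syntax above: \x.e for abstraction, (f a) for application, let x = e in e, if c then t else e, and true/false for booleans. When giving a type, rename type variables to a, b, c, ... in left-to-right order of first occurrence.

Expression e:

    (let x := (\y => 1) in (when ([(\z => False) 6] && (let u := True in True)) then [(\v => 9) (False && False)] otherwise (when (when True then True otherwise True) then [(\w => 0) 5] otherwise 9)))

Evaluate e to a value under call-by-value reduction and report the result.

Answer: 0

Working:
step 0: (let x = (\y.1) in (if (((\z.false) 6) && (let u = true in true)) then ((\v.9) (false && false)) else (if (if true then true else true) then ((\w.0) 5) else 9)))
step 1: [let@root] (if (((\z.false) 6) && (let u = true in true)) then ((\v.9) (false && false)) else (if (if true then true else true) then ((\w.0) 5) else 9))
step 2: [beta@0.0] (if (false && (let u = true in true)) then ((\v.9) (false && false)) else (if (if true then true else true) then ((\w.0) 5) else 9))
step 3: [let@0.1] (if (false && true) then ((\v.9) (false && false)) else (if (if true then true else true) then ((\w.0) 5) else 9))
step 4: [delta@0] (if false then ((\v.9) (false && false)) else (if (if true then true else true) then ((\w.0) 5) else 9))
step 5: [if@root] (if (if true then true else true) then ((\w.0) 5) else 9)
step 6: [if@0] (if true then ((\w.0) 5) else 9)
step 7: [if@root] ((\w.0) 5)
step 8: [beta@root] 0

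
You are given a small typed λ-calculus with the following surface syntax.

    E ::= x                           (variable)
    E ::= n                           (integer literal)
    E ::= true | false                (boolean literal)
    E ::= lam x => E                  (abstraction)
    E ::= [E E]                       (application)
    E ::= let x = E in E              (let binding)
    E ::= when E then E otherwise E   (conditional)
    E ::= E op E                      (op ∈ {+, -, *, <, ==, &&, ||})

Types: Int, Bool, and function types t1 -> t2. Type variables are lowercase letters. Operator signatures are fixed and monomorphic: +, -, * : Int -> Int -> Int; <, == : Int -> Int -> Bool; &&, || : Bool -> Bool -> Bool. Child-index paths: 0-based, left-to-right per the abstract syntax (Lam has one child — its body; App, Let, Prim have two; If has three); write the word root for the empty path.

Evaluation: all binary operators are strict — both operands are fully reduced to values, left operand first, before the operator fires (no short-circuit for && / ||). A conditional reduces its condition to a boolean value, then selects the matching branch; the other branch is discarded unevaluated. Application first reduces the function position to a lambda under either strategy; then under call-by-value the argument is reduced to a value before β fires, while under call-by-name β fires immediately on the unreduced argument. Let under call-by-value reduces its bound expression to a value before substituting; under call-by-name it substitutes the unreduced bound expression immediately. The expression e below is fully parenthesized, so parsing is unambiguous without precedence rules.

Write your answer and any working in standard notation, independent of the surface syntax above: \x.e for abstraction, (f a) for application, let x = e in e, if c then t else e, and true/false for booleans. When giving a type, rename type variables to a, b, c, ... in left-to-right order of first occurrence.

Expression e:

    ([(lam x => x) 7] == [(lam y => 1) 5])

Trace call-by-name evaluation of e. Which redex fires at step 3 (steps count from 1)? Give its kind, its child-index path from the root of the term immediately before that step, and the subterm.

Trace:
step 0: (((\x.x) 7) == ((\y.1) 5))
step 1: [beta@0] (7 == ((\y.1) 5))
step 2: [beta@1] (7 == 1)
step 3: [delta@root] false

Answer: delta at root : (7 == 1)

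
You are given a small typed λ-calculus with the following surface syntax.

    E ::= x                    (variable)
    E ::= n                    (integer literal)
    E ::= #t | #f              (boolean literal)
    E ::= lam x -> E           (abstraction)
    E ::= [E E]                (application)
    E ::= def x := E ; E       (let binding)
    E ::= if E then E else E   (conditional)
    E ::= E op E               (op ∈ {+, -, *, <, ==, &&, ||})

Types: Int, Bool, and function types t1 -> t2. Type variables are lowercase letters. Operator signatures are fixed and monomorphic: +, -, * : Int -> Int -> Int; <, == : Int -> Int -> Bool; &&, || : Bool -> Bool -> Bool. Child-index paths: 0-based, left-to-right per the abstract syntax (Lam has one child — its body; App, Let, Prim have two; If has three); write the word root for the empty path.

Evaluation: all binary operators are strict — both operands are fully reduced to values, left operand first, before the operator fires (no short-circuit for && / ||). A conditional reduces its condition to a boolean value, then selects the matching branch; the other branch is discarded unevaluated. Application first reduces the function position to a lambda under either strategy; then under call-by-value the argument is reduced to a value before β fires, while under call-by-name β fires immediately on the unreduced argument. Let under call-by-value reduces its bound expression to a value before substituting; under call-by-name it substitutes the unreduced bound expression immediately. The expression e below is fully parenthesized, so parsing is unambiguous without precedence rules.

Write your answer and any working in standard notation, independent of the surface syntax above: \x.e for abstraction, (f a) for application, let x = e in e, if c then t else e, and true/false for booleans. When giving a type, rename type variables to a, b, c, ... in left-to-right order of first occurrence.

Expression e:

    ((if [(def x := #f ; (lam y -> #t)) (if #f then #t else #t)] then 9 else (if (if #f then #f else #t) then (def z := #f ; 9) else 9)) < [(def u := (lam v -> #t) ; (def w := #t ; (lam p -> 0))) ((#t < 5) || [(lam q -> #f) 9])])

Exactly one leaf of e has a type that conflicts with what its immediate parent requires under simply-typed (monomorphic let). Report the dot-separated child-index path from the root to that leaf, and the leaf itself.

Trace:
let x : Bool
\y._ : a -> Bool
  unify Bool ~ Bool
  unify Bool ~ Bool
  unify a -> Bool ~ Bool -> b
  unify a ~ Bool
  unify Bool ~ b
_ _ : Bool
  unify Bool ~ Bool
  unify Bool ~ Bool
  unify Bool ~ Bool
  unify Bool ~ Bool
let z : Bool
  unify Int ~ Int
  unify Int ~ Int
  unify Int ~ Int
\v._ : c -> Bool
let u : c -> Bool
let w : Bool
\p._ : d -> Int
  unify Bool ~ Int
  FAIL: mismatch Bool ~ Int

Answer: 1.1.0.0 : true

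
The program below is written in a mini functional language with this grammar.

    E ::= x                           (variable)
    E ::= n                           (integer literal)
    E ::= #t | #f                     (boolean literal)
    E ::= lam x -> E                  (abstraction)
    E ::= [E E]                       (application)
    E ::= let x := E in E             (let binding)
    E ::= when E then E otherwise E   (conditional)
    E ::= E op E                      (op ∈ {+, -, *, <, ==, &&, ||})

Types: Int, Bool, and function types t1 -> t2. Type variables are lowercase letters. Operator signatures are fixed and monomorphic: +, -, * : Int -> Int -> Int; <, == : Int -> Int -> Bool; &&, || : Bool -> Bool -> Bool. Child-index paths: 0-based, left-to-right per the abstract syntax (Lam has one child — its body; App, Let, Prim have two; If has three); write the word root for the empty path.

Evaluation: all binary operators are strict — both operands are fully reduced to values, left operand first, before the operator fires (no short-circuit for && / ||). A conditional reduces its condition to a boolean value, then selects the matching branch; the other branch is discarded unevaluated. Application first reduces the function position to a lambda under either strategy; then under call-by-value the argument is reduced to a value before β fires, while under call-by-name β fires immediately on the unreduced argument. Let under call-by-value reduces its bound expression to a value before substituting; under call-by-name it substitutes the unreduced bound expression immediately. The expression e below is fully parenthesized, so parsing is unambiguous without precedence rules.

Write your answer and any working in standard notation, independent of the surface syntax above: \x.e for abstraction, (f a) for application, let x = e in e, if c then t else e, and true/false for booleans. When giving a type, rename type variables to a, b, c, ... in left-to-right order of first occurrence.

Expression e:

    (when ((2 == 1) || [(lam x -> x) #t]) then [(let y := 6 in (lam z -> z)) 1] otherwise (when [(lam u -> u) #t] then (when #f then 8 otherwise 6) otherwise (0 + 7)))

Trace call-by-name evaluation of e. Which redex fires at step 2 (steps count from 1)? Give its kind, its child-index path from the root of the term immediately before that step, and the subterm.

Answer: beta at 0.1 : ((\x.x) true)

Working:
step 0: (if ((2 == 1) || ((\x.x) true)) then ((let y = 6 in (\z.z)) 1) else (if ((\u.u) true) then (if false then 8 else 6) else (0 + 7)))
step 1: [delta@0.0] (if (false || ((\x.x) true)) then ((let y = 6 in (\z.z)) 1) else (if ((\u.u) true) then (if false then 8 else 6) else (0 + 7)))
step 2: [beta@0.1] (if (false || true) then ((let y = 6 in (\z.z)) 1) else (if ((\u.u) true) then (if false then 8 else 6) else (0 + 7)))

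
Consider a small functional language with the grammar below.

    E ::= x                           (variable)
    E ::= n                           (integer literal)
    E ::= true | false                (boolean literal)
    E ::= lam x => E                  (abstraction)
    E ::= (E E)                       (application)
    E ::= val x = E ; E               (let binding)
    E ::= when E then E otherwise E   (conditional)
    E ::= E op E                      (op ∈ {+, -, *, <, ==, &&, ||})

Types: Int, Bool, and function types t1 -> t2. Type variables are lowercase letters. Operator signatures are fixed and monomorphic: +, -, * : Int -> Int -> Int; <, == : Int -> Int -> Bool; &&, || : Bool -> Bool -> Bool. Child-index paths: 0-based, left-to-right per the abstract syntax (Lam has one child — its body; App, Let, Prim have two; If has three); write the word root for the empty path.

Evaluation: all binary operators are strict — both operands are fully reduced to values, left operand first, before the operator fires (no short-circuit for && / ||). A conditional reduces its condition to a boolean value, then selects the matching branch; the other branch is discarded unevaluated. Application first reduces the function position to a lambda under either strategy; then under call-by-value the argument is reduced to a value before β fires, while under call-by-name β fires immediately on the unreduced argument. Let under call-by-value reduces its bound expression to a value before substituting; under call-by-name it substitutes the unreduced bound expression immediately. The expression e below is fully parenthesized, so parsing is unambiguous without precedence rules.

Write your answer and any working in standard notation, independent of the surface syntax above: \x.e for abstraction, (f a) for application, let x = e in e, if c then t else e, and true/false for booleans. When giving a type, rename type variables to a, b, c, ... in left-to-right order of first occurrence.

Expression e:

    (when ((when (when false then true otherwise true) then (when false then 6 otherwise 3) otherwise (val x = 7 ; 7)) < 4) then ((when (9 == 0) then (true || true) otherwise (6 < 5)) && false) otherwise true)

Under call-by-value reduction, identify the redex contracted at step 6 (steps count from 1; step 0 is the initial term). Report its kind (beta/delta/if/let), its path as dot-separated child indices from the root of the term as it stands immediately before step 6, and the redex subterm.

Answer: delta at 0.0 : (9 == 0)

Working:
step 0: (if ((if (if false then true else true) then (if false then 6 else 3) else (let x = 7 in 7)) < 4) then ((if (9 == 0) then (true || true) else (6 < 5)) && false) else true)
step 1: [if@0.0.0] (if ((if true then (if false then 6 else 3) else (let x = 7 in 7)) < 4) then ((if (9 == 0) then (true || true) else (6 < 5)) && false) else true)
step 2: [if@0.0] (if ((if false then 6 else 3) < 4) then ((if (9 == 0) then (true || true) else (6 < 5)) && false) else true)
step 3: [if@0.0] (if (3 < 4) then ((if (9 == 0) then (true || true) else (6 < 5)) && false) else true)
step 4: [delta@0] (if true then ((if (9 == 0) then (true || true) else (6 < 5)) && false) else true)
step 5: [if@root] ((if (9 == 0) then (true || true) else (6 < 5)) && false)
step 6: [delta@0.0] ((if false then (true || true) else (6 < 5)) && false)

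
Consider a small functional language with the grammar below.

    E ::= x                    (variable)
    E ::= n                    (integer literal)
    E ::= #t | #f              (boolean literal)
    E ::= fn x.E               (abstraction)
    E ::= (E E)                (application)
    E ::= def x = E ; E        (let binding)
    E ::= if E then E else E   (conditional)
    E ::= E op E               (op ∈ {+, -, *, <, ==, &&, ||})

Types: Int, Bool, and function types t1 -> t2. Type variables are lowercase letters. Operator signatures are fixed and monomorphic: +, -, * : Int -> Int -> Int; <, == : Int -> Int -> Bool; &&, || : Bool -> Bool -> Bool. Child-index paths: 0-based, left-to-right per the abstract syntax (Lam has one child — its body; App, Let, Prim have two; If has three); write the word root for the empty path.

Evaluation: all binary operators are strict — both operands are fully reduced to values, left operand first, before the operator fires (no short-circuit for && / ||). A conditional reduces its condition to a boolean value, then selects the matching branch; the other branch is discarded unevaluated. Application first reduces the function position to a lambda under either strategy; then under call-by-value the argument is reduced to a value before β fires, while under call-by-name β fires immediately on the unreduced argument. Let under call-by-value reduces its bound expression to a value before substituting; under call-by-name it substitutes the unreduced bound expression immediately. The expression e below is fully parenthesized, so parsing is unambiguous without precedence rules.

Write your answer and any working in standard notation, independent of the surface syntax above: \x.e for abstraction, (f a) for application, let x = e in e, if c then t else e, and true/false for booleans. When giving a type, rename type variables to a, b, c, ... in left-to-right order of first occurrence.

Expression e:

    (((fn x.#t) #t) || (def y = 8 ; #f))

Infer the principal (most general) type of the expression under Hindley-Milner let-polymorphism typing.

Answer: Bool

Trace:
\x._ : a -> Bool
  unify a -> Bool ~ Bool -> b
  unify a ~ Bool
  unify Bool ~ b
_ _ : Bool
  unify Bool ~ Bool
let y : Int
  unify Bool ~ Bool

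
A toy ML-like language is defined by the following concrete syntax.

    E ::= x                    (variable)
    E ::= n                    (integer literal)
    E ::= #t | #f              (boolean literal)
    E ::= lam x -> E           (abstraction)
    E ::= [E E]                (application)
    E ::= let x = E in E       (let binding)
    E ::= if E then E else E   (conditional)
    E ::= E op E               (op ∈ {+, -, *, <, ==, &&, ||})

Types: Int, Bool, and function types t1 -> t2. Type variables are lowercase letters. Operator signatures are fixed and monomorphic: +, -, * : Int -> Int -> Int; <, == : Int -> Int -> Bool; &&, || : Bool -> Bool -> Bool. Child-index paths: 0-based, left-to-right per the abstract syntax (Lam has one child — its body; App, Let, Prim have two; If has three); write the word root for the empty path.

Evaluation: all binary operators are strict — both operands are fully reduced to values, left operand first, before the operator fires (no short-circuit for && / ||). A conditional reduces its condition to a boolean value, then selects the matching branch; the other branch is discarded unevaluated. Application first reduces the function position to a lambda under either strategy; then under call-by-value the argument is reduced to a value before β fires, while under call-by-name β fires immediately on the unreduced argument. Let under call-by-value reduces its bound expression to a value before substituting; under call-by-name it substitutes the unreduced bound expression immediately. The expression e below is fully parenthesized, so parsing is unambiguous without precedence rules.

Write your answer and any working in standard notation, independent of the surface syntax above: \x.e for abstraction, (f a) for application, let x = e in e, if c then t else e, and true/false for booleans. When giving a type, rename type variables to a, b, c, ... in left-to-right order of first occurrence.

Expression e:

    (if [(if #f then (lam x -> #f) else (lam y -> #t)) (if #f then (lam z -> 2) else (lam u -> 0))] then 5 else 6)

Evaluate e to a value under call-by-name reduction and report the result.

Working:
step 0: (if ((if false then (\x.false) else (\y.true)) (if false then (\z.2) else (\u.0))) then 5 else 6)
step 1: [if@0.0] (if ((\y.true) (if false then (\z.2) else (\u.0))) then 5 else 6)
step 2: [beta@0] (if true then 5 else 6)
step 3: [if@root] 5

Answer: 5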